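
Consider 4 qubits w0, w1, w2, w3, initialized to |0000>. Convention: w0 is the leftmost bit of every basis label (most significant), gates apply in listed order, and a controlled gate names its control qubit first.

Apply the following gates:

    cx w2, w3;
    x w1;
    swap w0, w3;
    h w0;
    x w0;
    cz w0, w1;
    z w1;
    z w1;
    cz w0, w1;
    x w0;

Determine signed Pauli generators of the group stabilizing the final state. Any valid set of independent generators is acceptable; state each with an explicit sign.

The final state is stabilized by the group generated by +XIII, -IZII, +IIZI, +IIIZ; other independent generating sets are equally valid.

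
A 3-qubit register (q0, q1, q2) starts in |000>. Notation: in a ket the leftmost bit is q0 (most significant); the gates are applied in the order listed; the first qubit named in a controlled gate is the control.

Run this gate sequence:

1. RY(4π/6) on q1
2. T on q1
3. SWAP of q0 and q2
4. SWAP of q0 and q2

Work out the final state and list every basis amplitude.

The final amplitudes are 1/2 on |000>, sqrt(3)*exp(I*pi/4)/2 on |010>, and 0 on every other basis state.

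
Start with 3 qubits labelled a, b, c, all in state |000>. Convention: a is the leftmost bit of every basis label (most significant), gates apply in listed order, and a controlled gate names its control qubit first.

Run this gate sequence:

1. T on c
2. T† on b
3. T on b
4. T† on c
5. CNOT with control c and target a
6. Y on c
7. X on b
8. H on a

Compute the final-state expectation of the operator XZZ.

In the final state, XZZ has expectation 1. Key observation: steps 1-4 multiply out to the identity, so the circuit reduces to the remaining gates.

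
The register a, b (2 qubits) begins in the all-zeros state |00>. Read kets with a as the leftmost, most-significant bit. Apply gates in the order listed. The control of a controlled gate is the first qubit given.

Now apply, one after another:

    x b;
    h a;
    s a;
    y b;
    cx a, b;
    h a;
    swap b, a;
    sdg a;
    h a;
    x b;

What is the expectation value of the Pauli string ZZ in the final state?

The observable ZZ averages to -1.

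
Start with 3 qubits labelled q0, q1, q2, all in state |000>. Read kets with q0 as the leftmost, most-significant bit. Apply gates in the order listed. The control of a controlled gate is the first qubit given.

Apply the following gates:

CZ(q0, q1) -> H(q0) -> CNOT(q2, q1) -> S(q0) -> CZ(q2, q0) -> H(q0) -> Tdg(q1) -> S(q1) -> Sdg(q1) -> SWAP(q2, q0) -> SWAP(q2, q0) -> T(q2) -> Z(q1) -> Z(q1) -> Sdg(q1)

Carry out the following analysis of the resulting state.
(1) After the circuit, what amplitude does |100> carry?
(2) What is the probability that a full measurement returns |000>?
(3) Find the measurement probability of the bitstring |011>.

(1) |100> carries amplitude 1/2 - I/2 in the final state.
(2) The probability of measuring |000> is 1/2.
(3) A full measurement returns |011> with probability 0.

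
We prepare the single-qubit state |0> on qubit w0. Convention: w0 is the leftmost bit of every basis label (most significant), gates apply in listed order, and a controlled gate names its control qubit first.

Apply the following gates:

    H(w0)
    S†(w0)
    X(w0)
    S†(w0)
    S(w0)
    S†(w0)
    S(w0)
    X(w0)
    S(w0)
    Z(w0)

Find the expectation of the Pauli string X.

The expectation value of X is -1.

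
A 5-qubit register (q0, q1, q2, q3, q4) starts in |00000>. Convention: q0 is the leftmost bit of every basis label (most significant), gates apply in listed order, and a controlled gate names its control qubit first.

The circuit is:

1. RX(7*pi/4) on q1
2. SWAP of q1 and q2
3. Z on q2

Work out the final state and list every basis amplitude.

The resulting statevector has amplitude -sqrt(sqrt(2) + 2)/2 on |00000>, I*sqrt(2 - sqrt(2))/2 on |00100>, and 0 on every other basis state.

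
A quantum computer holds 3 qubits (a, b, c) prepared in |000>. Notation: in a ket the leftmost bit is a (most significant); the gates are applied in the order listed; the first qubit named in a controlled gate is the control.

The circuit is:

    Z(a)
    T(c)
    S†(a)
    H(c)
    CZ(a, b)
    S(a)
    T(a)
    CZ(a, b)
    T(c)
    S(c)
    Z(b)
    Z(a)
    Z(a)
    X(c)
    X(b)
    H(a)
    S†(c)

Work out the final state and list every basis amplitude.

The resulting statevector has amplitude 0 on |000>, 0 on |001>, exp(3*I*pi/4)/2 on |010>, -I/2 on |011>, 0 on |100>, 0 on |101>, exp(3*I*pi/4)/2 on |110>, -I/2 on |111>.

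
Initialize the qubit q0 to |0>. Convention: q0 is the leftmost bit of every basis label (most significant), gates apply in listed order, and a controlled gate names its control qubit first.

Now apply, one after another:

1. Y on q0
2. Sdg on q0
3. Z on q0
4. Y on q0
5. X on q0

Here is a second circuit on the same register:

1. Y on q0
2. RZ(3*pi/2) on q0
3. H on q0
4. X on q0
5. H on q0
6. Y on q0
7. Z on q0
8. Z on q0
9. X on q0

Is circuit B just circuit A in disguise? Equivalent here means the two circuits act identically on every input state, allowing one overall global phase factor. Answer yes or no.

Yes — the two circuits implement the same unitary up to a global phase.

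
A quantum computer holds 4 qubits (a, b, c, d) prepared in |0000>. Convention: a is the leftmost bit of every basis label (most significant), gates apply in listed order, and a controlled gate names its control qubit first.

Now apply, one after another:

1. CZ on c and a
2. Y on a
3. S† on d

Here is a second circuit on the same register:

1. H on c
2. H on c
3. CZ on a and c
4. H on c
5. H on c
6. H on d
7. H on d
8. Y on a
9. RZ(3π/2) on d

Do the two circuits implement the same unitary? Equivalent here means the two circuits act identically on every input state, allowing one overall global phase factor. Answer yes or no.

Yes — the two circuits implement the same unitary up to a global phase.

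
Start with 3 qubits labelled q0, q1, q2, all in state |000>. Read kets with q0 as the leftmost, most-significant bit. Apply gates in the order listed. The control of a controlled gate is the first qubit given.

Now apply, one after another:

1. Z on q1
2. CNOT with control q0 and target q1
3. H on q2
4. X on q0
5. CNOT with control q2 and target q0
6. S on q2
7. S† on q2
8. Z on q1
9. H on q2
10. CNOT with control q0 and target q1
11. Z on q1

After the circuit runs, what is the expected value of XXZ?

The expectation value of XXZ is -1.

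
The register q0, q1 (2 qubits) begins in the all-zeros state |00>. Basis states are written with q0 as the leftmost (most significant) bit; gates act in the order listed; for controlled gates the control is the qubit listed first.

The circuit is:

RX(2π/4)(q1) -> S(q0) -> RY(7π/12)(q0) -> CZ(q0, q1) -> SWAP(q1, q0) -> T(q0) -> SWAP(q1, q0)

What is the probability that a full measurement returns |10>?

The probability of measuring |10> is -sqrt(2)/16 + sqrt(6)/16 + 1/4.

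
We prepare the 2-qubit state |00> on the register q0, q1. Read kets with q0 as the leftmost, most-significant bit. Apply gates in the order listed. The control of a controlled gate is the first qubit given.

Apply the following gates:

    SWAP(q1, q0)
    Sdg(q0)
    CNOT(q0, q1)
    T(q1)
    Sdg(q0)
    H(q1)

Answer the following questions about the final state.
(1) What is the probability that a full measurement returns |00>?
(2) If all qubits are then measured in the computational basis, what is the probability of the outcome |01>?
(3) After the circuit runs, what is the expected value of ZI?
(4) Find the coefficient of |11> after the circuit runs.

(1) Outcome |00> occurs with probability 1/2.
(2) Outcome |01> occurs with probability 1/2.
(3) The observable ZI averages to 1.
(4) |11> carries amplitude 0 in the final state.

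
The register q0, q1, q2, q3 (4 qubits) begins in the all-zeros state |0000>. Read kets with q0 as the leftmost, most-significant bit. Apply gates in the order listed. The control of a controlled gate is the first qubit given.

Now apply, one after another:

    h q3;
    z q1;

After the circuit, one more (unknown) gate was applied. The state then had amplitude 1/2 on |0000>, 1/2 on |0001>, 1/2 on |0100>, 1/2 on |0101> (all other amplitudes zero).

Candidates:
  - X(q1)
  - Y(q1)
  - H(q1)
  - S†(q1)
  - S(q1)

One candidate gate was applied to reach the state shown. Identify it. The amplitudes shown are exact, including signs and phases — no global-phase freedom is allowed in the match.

The applied gate was H(q1).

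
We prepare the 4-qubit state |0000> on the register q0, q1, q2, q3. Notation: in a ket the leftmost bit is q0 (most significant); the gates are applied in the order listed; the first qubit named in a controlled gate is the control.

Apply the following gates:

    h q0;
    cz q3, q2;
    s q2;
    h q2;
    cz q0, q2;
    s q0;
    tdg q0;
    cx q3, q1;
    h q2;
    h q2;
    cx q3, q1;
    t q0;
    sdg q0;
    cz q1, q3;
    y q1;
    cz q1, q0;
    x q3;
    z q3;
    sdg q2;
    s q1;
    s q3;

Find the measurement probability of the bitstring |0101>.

The probability of measuring |0101> is 1/4. Key observation: steps 6-13 multiply out to the identity, so the circuit reduces to the remaining gates.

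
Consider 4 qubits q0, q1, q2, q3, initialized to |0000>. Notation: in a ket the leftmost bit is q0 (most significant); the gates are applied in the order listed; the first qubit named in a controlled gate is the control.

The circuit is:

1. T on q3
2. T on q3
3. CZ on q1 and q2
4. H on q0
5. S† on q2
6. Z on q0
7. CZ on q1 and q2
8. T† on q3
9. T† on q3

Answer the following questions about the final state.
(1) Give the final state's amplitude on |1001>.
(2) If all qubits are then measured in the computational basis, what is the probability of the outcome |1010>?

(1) |1001> carries amplitude 0 in the final state.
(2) The probability of measuring |1010> is 0.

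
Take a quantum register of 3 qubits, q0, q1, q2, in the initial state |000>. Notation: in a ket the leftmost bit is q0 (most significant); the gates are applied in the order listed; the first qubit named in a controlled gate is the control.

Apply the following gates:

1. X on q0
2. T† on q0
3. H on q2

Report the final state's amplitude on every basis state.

The resulting statevector has amplitude -sqrt(2)*exp(3*I*pi/4)/2 on |100>, -sqrt(2)*exp(3*I*pi/4)/2 on |101>, and 0 on every other basis state.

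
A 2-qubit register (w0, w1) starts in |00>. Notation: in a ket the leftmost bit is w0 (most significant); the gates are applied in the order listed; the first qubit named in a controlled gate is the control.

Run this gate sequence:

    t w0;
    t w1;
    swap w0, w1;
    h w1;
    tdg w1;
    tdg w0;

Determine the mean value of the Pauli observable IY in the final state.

In the final state, IY has expectation -sqrt(2)/2.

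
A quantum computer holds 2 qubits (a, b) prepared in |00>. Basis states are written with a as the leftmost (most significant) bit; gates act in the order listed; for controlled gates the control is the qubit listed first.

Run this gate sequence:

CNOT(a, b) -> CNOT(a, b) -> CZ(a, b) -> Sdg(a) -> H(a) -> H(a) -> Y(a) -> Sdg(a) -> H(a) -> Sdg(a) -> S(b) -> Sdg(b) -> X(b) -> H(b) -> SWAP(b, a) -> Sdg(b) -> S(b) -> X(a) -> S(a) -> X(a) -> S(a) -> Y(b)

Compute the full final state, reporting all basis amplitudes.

After the circuit, the state carries amplitude I/2 on |00>, -1/2 on |01>, -I/2 on |10>, 1/2 on |11>.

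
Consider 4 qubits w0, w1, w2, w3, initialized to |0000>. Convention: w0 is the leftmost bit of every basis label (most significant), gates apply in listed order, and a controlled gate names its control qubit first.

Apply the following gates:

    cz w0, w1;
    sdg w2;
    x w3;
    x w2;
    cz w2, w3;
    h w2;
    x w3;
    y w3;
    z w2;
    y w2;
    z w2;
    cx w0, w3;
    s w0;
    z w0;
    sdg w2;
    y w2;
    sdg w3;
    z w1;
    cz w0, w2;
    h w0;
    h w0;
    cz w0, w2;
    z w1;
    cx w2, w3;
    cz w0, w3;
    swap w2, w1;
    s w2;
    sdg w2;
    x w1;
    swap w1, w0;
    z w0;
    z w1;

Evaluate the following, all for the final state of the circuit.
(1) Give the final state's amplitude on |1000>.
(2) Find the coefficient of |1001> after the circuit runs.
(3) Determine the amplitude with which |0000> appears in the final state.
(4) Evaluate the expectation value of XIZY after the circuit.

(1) The amplitude on |1000> is 0.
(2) The amplitude on |1001> is sqrt(2)*I/2.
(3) The amplitude on |0000> is -sqrt(2)/2.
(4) The observable XIZY averages to -1.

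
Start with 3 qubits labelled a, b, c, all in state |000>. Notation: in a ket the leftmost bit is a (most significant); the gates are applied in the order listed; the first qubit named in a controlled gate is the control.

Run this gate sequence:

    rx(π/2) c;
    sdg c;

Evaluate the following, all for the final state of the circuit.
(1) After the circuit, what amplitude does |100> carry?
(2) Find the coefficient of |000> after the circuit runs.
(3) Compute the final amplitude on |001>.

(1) |100> carries amplitude 0 in the final state.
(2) |000> carries amplitude sqrt(2)/2 in the final state.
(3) |001> carries amplitude -sqrt(2)/2 in the final state.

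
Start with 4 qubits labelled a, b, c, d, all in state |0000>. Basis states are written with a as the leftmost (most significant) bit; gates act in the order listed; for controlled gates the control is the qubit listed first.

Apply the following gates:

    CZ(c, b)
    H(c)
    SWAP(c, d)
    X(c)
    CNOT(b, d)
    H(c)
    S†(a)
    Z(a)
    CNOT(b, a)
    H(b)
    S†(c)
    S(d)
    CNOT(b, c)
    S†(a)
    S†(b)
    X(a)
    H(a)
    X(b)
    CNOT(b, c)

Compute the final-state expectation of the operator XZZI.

The observable XZZI averages to 0.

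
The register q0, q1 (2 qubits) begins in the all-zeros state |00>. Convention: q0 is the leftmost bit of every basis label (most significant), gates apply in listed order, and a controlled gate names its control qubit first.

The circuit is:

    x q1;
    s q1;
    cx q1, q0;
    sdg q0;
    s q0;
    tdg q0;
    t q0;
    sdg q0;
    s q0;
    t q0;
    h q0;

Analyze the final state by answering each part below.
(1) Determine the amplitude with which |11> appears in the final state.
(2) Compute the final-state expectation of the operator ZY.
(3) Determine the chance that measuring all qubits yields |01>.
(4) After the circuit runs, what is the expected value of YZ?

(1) The amplitude on |11> is -sqrt(2)*exp(3*I*pi/4)/2. Key observation: gates 4-9 undo each other exactly, leaving only the rest of the circuit to track.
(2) The observable ZY averages to 0.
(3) A full measurement returns |01> with probability 1/2.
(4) The observable YZ averages to 0.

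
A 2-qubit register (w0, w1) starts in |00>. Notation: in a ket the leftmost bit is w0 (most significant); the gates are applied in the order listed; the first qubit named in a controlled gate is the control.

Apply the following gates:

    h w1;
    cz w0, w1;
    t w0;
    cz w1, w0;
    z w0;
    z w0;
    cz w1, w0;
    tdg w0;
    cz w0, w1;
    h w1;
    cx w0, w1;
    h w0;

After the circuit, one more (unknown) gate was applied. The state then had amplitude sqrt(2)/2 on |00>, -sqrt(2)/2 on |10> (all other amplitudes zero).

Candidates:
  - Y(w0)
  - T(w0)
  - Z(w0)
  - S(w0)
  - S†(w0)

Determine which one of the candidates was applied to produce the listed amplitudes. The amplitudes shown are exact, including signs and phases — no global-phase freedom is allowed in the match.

The applied gate was Z(w0). Key observation: steps 2-9 multiply out to the identity, so the circuit reduces to the remaining gates.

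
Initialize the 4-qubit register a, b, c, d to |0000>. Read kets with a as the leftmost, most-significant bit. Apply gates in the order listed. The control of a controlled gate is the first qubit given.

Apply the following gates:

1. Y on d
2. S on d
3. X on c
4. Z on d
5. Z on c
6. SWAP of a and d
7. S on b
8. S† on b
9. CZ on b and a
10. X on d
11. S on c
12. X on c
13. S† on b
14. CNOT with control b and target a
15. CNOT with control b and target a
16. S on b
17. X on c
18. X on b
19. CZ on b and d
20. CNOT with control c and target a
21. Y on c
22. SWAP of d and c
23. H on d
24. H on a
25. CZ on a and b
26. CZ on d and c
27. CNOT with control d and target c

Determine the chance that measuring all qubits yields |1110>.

The probability of measuring |1110> is 1/4. Key observation: steps 12-17 multiply out to the identity, so the circuit reduces to the remaining gates.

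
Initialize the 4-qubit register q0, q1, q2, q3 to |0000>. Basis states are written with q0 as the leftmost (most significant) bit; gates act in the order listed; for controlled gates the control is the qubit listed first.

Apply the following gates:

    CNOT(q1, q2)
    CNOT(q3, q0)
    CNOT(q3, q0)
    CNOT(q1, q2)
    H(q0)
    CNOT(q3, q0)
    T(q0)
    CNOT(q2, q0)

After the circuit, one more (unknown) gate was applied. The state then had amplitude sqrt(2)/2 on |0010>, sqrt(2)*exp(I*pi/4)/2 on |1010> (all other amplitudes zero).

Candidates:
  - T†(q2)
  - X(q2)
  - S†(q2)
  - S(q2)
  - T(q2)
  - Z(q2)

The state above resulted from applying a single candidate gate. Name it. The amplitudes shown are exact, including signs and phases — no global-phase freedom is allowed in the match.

The unique candidate consistent with the amplitudes is X(q2).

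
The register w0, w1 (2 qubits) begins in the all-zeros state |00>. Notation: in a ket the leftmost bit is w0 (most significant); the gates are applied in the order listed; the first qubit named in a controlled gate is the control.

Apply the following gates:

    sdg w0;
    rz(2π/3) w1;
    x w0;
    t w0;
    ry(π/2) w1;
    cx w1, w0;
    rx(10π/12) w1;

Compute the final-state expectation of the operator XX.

The observable XX averages to 1.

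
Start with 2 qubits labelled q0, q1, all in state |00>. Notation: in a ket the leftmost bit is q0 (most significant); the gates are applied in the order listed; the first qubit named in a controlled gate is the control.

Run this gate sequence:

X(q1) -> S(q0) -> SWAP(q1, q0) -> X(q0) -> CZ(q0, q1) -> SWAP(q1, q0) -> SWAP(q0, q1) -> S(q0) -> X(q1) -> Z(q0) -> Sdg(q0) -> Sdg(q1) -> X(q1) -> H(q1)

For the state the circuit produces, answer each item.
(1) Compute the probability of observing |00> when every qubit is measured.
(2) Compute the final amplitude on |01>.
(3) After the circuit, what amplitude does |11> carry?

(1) A full measurement returns |00> with probability 1/2.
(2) |01> carries amplitude -sqrt(2)*I/2 in the final state.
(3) The amplitude on |11> is 0.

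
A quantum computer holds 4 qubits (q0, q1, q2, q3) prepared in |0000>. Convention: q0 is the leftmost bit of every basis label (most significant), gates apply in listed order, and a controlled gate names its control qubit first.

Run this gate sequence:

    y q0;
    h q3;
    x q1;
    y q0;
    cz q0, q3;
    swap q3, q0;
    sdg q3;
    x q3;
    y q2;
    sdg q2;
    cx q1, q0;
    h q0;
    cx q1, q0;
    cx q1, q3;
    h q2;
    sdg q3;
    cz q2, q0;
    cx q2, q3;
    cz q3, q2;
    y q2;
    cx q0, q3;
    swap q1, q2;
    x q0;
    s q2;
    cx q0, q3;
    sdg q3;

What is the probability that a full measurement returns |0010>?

The probability of measuring |0010> is 1/2.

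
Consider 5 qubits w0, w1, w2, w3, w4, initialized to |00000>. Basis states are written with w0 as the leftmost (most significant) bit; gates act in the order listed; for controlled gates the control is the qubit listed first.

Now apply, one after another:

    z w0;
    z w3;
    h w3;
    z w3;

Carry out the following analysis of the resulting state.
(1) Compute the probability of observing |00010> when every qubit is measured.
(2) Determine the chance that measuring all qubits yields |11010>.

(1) The probability of measuring |00010> is 1/2.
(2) A full measurement returns |11010> with probability 0.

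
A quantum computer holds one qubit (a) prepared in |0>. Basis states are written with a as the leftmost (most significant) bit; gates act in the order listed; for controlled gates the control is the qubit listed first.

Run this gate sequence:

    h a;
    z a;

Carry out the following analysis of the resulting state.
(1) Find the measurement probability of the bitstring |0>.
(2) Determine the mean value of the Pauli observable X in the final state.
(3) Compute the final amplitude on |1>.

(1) A full measurement returns |0> with probability 1/2.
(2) In the final state, X has expectation -1.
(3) The final state's coefficient on |1> equals -sqrt(2)/2.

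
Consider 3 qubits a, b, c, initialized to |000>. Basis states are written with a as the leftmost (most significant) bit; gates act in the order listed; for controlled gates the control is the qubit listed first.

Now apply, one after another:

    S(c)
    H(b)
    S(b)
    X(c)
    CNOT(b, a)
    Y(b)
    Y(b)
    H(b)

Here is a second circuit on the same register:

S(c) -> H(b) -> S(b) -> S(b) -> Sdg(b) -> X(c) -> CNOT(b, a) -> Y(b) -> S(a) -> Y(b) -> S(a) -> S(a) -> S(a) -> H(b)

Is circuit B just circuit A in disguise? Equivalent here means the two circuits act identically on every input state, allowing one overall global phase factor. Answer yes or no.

Yes — the two circuits implement the same unitary up to a global phase.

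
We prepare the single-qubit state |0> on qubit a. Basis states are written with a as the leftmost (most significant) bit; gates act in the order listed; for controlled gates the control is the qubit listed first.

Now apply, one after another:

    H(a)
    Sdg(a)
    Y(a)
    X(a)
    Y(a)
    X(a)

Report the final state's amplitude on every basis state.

After the circuit, the state carries amplitude -sqrt(2)/2 on |0>, sqrt(2)*I/2 on |1>.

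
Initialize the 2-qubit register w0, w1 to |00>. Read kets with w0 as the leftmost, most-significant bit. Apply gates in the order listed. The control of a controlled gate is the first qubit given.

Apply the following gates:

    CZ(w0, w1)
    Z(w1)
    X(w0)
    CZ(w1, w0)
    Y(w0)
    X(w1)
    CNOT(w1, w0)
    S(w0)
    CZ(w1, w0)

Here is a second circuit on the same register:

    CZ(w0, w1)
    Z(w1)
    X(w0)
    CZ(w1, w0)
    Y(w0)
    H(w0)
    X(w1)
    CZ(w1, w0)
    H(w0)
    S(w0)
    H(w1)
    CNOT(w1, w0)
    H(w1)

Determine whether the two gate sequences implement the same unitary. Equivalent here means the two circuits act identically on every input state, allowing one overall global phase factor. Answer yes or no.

No, they are not equivalent — no single phase factor reconciles the two unitaries.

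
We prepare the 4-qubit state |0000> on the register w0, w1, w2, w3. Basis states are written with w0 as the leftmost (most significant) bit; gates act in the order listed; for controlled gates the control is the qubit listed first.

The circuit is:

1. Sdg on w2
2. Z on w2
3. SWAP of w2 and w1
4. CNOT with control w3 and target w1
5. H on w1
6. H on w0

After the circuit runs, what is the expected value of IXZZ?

In the final state, IXZZ has expectation 1.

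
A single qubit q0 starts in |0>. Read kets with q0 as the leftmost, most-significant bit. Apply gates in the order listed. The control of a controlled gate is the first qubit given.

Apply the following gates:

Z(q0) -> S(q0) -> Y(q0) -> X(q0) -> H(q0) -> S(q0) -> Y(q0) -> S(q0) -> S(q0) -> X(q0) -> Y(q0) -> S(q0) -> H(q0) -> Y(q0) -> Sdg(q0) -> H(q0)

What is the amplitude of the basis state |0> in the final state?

|0> carries amplitude -sqrt(2)*I/2 in the final state.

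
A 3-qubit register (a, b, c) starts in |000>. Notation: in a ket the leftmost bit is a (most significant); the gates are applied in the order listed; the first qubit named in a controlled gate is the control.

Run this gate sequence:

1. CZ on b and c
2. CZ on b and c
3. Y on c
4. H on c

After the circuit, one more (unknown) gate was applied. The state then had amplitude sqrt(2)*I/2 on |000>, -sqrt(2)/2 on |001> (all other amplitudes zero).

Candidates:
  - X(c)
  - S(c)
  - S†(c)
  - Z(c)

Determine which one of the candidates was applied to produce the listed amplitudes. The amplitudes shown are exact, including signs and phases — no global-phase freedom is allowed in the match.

The applied gate was S†(c). Key observation: steps 1-2 multiply out to the identity, so the circuit reduces to the remaining gates.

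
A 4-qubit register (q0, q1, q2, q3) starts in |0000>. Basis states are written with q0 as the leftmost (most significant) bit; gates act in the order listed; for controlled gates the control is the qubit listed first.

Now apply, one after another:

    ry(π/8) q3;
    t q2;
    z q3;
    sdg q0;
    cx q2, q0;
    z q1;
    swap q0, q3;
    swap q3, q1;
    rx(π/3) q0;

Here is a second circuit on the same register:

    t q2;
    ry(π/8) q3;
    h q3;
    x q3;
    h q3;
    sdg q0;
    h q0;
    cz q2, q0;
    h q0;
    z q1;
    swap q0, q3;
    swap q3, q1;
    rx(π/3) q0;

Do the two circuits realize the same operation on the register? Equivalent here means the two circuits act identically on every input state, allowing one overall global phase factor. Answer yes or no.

Yes — the two circuits implement the same unitary up to a global phase.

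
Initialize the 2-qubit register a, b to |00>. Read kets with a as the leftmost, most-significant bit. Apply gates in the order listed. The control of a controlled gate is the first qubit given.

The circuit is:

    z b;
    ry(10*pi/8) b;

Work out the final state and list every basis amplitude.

After the circuit, the state carries amplitude -sqrt(2 - sqrt(2))/2 on |00>, sqrt(sqrt(2) + 2)/2 on |01>, 0 on |10>, 0 on |11>.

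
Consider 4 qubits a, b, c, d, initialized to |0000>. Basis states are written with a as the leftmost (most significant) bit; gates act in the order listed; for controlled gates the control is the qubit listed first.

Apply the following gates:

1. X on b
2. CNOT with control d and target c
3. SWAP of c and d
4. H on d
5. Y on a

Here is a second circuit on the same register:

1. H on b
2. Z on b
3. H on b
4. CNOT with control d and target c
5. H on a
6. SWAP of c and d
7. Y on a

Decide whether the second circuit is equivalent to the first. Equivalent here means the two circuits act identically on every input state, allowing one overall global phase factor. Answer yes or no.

No, they are not equivalent — no single phase factor reconciles the two unitaries.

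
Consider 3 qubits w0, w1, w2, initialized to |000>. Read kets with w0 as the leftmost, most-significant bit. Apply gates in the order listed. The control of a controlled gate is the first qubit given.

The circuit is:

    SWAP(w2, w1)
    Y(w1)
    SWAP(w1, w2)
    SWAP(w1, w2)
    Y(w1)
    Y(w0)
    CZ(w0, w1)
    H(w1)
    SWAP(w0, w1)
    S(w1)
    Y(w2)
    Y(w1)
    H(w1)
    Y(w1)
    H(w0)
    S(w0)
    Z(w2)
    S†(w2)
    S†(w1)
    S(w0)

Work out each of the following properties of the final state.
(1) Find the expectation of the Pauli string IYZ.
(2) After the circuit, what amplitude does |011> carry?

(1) The expectation value of IYZ is -1. Key observation: the block from step 2 through step 5 cancels to the identity and can be dropped.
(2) |011> carries amplitude -sqrt(2)*I/2 in the final state.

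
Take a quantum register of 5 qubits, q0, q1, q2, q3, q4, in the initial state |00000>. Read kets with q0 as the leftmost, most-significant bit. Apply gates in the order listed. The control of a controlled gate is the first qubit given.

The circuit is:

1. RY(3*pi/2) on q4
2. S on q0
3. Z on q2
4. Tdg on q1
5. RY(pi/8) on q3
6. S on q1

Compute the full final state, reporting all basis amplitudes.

The final amplitudes are -sqrt(2)*cos(pi/16)/2 on |00000>, sqrt(2)*cos(pi/16)/2 on |00001>, -sqrt(2)*sin(pi/16)/2 on |00010>, sqrt(2)*sin(pi/16)/2 on |00011>, and 0 on every other basis state.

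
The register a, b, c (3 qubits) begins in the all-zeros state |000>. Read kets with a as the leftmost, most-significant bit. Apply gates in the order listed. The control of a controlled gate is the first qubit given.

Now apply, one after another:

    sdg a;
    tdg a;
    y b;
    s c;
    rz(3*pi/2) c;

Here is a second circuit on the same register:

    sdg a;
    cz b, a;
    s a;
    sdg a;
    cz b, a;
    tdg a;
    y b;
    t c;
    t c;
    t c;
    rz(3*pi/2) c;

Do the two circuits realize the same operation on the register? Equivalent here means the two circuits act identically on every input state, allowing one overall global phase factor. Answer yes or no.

No — the two circuits implement different unitaries, even allowing a global phase.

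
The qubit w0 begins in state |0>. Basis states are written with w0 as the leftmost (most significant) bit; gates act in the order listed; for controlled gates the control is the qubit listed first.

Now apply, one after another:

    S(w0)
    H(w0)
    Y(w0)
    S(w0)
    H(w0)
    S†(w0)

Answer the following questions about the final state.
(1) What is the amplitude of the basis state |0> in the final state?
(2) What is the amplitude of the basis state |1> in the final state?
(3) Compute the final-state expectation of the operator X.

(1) |0> carries amplitude -1/2 - I/2 in the final state.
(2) The amplitude on |1> is -1/2 - I/2.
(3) In the final state, X has expectation 1.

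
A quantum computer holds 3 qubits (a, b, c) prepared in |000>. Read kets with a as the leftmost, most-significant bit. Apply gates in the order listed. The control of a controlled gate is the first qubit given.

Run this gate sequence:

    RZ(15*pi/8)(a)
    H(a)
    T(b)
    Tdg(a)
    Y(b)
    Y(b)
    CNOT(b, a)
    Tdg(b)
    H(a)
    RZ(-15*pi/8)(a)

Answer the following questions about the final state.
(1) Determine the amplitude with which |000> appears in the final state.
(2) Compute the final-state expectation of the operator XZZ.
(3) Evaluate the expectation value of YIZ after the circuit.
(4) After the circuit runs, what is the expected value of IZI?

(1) |000> carries amplitude 1/2 - exp(3*I*pi/4)/2 in the final state.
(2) The observable XZZ averages to -sqrt(sqrt(2) + 2)/4 + sqrt(2 - sqrt(2))/4.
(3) The expectation value of YIZ is (1 - I - exp(3*I*pi/4) + exp(I*pi/4))*exp(I*pi/8)/4.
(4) The expectation value of IZI is 1.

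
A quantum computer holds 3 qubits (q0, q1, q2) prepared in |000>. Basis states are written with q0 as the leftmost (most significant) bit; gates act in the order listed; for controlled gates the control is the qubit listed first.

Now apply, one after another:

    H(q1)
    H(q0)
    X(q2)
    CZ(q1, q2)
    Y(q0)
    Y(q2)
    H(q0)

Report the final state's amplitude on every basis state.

After the circuit, the state carries amplitude -sqrt(2)/2 on |100>, sqrt(2)/2 on |110>, and 0 on every other basis state.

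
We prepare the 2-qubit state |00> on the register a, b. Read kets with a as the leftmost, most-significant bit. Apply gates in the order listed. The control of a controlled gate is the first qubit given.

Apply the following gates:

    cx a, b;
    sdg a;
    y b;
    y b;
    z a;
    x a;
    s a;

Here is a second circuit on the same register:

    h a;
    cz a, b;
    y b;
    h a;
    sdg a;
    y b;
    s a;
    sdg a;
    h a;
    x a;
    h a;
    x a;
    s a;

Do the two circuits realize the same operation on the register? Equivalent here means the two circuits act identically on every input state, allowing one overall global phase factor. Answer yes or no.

No — the two circuits implement different unitaries, even allowing a global phase.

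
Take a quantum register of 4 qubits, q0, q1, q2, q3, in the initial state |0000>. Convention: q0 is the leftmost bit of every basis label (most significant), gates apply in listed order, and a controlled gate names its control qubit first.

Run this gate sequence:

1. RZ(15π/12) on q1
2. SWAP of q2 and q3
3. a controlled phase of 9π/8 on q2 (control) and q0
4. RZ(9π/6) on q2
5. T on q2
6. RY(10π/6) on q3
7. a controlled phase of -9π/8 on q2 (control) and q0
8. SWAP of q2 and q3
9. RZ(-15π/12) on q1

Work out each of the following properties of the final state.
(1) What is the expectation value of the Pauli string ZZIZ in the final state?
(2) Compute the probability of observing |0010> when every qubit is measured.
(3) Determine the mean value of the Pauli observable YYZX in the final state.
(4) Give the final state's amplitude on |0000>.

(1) In the final state, ZZIZ has expectation 1.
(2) The probability of measuring |0010> is 1/4.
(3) In the final state, YYZX has expectation 0.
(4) The final state's coefficient on |0000> equals sqrt(3)*exp(I*pi/4)/2.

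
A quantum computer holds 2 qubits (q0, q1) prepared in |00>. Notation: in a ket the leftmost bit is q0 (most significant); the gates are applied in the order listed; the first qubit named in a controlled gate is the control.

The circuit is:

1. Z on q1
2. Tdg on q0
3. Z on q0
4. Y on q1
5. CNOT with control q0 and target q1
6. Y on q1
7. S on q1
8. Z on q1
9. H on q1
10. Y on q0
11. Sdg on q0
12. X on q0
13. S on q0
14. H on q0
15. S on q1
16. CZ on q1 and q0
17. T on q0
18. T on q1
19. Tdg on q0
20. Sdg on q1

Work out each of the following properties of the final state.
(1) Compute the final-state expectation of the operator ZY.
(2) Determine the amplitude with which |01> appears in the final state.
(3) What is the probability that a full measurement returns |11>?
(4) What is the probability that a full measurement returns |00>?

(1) In the final state, ZY has expectation sqrt(2)/2.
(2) |01> carries amplitude exp(I*pi/4)/2 in the final state.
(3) A full measurement returns |11> with probability 1/4.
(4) Outcome |00> occurs with probability 1/4.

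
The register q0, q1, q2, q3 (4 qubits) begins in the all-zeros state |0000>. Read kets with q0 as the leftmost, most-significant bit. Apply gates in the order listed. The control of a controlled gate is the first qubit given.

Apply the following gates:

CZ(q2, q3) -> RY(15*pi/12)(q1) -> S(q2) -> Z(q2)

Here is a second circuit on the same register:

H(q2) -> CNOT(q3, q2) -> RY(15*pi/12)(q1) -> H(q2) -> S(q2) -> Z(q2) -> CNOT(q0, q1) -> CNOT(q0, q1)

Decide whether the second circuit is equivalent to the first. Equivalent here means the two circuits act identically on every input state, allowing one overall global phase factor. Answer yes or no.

Yes: on every input state the two circuits agree up to one overall phase factor.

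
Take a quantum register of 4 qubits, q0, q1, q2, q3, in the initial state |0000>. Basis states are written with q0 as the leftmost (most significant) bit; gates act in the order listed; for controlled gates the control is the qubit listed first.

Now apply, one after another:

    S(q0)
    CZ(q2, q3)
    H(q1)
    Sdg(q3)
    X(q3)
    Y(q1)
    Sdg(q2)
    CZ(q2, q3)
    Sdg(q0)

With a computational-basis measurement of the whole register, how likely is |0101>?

A full measurement returns |0101> with probability 1/2.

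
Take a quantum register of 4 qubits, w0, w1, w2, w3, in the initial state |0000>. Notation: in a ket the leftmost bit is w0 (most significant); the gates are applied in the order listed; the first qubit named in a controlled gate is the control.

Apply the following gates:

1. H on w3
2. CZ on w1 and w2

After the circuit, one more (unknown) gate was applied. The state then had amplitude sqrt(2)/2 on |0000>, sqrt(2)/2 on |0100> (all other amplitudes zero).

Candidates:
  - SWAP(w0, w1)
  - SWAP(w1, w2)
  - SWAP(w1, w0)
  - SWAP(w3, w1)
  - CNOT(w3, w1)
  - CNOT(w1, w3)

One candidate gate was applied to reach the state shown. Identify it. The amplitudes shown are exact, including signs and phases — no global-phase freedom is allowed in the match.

The applied gate was SWAP(w3, w1).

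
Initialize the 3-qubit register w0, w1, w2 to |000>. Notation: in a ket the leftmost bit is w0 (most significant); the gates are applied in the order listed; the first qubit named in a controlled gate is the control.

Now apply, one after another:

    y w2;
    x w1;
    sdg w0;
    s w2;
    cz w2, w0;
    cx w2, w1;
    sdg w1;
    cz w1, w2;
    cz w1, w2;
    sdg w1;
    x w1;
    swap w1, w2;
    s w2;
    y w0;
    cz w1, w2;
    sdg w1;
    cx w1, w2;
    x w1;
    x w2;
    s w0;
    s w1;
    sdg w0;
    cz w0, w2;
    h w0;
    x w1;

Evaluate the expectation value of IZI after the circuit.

In the final state, IZI has expectation -1.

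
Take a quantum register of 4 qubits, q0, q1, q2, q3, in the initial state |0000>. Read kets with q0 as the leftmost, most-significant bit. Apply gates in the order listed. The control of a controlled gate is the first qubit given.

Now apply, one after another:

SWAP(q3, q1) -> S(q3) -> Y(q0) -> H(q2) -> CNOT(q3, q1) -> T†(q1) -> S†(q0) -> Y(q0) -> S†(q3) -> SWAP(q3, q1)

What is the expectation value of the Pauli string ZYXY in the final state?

The expectation value of ZYXY is 0.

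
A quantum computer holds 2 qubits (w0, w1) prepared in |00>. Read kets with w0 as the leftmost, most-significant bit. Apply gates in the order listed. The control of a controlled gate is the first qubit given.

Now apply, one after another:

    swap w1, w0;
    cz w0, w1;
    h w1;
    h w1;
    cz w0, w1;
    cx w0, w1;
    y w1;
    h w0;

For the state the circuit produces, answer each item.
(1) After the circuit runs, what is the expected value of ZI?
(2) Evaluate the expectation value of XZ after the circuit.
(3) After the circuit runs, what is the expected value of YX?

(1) In the final state, ZI has expectation 0. Key observation: the block from step 2 through step 5 cancels to the identity and can be dropped.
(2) The observable XZ averages to -1.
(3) The observable YX averages to 0.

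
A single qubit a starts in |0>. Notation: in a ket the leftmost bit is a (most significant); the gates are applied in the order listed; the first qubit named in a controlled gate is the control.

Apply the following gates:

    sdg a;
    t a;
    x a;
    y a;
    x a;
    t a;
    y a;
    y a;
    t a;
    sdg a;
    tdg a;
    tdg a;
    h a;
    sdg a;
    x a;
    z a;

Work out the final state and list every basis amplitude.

The final amplitudes are -sqrt(2)*I/2 on |0>, sqrt(2)/2 on |1>.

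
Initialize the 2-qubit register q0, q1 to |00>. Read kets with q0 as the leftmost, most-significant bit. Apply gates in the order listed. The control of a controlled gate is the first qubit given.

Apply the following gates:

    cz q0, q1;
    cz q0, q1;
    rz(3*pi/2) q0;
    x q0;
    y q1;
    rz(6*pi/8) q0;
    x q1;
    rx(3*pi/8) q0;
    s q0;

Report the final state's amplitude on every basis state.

The resulting statevector has amplitude -exp(5*I*pi/8)*sin(3*pi/16) on |00>, 0 on |01>, exp(5*I*pi/8)*cos(3*pi/16) on |10>, 0 on |11>.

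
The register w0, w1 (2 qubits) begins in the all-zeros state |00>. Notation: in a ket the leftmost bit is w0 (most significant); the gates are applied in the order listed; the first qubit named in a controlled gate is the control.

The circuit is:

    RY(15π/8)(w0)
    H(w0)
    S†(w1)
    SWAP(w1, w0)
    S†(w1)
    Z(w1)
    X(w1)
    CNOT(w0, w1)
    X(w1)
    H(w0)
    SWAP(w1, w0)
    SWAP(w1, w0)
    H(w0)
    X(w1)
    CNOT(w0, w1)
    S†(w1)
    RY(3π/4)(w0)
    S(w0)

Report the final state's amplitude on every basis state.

After the circuit, the state carries amplitude -I*sqrt(2 - sqrt(2))*sin(5*pi/16)/2 on |00>, I*sqrt(2 - sqrt(2))*sin(3*pi/16)/2 on |01>, sqrt(sqrt(2) + 2)*sin(5*pi/16)/2 on |10>, -sqrt(sqrt(2) + 2)*sin(3*pi/16)/2 on |11>.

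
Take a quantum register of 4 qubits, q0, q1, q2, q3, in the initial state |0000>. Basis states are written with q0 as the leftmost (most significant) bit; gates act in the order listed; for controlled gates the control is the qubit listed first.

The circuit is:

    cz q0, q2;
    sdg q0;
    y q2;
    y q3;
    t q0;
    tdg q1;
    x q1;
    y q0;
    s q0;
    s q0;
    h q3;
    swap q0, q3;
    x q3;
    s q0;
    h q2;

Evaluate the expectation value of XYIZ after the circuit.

The expectation value of XYIZ is 0.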